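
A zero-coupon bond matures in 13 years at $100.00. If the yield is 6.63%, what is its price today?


Formula: Price = FV / (1 + r)^n
Substituting: Price = $100.00 / (1 + 0.0663)^13
Discount factor: (1.0663)^13 = 2.303734
Price = $100.00 / 2.303734 = $43.41

$43.41


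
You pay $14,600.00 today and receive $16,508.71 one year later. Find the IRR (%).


Formula: IRR = C1/C0 - 1
Substituting: IRR = $16,508.71 / $14,600.00 - 1
Ratio: 1.130734 - 1 = 0.130734
IRR = 13.0734%

13.0734%


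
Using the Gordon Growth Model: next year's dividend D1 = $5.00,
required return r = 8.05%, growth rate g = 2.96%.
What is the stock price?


Formula: P = D1 / (r - g)
Spread: r - g = 0.0805 - 0.0296 = 0.0509
Substituting: P = $5.00 / 0.0509
P = $98.23

$98.23


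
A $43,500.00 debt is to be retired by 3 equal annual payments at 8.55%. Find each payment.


Formula: PMT = PV * r / (1 - (1+r)^(-n))
Denominator: 1 - (1 + 0.0855)^(-3) = 0.218173
Numerator: $43,500.00 * 0.0855 = 3719.25
PMT = 3719.25 / 0.218173 = $17,047.23

$17,047.23


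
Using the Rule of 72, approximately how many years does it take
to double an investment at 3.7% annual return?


Formula: Years ≈ 72 / r
Substituting: Years ≈ 72 / 3.7
Years ≈ 19.5

19.5 years


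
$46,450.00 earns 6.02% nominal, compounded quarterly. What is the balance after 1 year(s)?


Formula: FV = P * (1 + r/m)^(m*t)
Period rate: r/m = 0.0602 / 4 = 0.01505
Total periods: m*t = 4 * 1 = 4
Growth factor: (1 + 0.01505)^4 = 1.061573
FV = $46,450.00 * 1.061573 = $49,310.05

$49,310.05


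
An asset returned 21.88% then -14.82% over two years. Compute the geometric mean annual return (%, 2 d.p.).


Formula: Geometric mean = ((1+r1)*(1+r2))^(1/2) - 1
Product: (1 + 0.2188) * (1 + -0.1482) = 1.2188 * 0.8518 = 1.038174
Square root: 1.038174^0.5 = 1.018908
Geometric mean = 1.018908 - 1 = 0.018908
As percentage: 1.89%

1.89%


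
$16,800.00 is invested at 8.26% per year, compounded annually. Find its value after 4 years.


Formula: FV = P * (1 + r)^n
Substituting: FV = $16,800.00 * (1 + 0.0826)^4
Growth factor: (1.0826)^4 = 1.373637
FV = $16,800.00 * 1.373637 = $23,077.11

$23,077.11


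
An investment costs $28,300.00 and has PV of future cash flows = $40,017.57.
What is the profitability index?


Formula: PI = PV(cash flows) / initial investment
Substituting: PI = $40,017.57 / $28,300.00
PI = 1.414

1.414


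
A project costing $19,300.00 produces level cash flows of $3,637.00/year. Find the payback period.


Formula: Payback = investment / annual cash flow
Substituting: Payback = $19,300.00 / $3,637.00
Payback = 5.3066 years

5.3066 years


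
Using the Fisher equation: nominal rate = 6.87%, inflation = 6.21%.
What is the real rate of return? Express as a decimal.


Formula: (1 + r_real) = (1 + r_nom) / (1 + inflation)
Substituting: (1 + r_real) = 1.0687 / 1.0621
(1 + r_real) = 1.006214
r_real = 1.006214 - 1 = 0.006214

0.006214


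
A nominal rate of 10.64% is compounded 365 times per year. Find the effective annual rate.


Formula: EAR = (1 + r/m)^m - 1
Period rate: r/m = 0.1064 / 365 = 0.000292
Compounding: (1 + 0.000292)^365 = 1.112249
EAR = 1.112249 - 1 = 0.112249

0.112249


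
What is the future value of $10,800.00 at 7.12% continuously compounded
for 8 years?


Formula: FV = P * e^(r*t)
Exponent: r*t = 0.0712 * 8 = 0.5696
e^(0.5696) = 1.76756
FV = $10,800.00 * 1.76756 = $19,089.65

$19,089.65


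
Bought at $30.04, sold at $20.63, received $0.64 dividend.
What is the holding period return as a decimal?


Formula: HPR = (P1 - P0 + D) / P0
Gain: $20.63 - $30.04 + $0.64 = -$8.77
HPR = -$8.77 / $30.04 = -0.2919

-0.2919


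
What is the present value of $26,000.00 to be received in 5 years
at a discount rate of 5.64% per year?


Formula: PV = FV / (1 + r)^n
Substituting: PV = $26,000.00 / (1 + 0.0564)^5
Discount factor: (1.0564)^5 = 1.315655
PV = $26,000.00 / 1.315655 = $19,762.02

$19,762.02


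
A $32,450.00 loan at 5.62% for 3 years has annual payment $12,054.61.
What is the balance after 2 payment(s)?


Formula: Balance = PV*(1+r)^k - PMT*((1+r)^k - 1)/r
Growth: (1 + 0.0562)^2 = 1.115558
Accumulated factor: ((1+r)^k - 1)/r = 2.0562
Balance = $32,450.00 * 1.115558 - $12,054.61 * 2.0562
Balance = $11,413.18

$11,413.18


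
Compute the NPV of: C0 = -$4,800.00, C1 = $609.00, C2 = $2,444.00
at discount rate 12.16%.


Formula: NPV = C0 + C1/(1+r) + C2/(1+r)^2
Discount C1: $609.00 / (1 + 0.1216) = $542.97
Discount C2: $2,444.00 / (1 + 0.1216)^2 = $1,942.79
NPV = -$4,800.00 + $542.97 + $1,942.79 = -$2,314.24

-$2,314.24


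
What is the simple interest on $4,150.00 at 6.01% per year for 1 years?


Formula: I = P * r * t
Substituting: I = $4,150.00 * 0.0601 * 1
Step: I = $4,150.00 * 0.0601
I = $249.42

$249.42


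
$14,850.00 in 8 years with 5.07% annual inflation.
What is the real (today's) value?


Formula: Real value = nominal / (1 + inflation)^years
Price level: (1 + 0.0507)^8 = 1.485354
Real value = $14,850.00 / 1.485354 = $9,997.62

$9,997.62


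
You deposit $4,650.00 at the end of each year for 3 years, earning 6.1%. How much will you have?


Formula: FV = PMT * ((1+r)^n - 1) / r
Growth factor: (1 + 0.061)^3 = 1.19439
Numerator: 1.19439 - 1 = 0.19439
FV = $4,650.00 * 0.19439 / 0.061 = $14,818.25

$14,818.25


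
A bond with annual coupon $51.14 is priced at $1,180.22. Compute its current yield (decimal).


Formula: Current yield = annual coupon / price
Substituting: CY = $51.14 / $1,180.22
CY = 0.043331

0.043331


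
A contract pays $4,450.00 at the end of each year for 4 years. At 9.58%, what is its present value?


Formula: PV = PMT * (1 - (1+r)^(-n)) / r
Discount factor: (1 + 0.0958)^(-4) = 0.693545
Bracket: 1 - 0.693545 = 0.306455
PV = $4,450.00 * 0.306455 / 0.0958 = $14,235.11

$14,235.11


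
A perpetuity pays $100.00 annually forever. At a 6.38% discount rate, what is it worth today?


Formula: PV = C / r
Substituting: PV = $100.00 / 0.0638
PV = $1,567.40

$1,567.40


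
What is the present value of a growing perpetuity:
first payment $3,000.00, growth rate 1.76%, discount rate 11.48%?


Formula: PV = C / (r - g)
Spread: r - g = 0.1148 - 0.0176 = 0.0972
Substituting: PV = $3,000.00 / 0.0972
PV = $30,864.20

$30,864.20


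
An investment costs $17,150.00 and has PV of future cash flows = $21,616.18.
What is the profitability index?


Formula: PI = PV(cash flows) / initial investment
Substituting: PI = $21,616.18 / $17,150.00
PI = 1.2604

1.2604


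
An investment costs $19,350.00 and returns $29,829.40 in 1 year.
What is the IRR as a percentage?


Formula: IRR = C1/C0 - 1
Substituting: IRR = $29,829.40 / $19,350.00 - 1
Ratio: 1.541571 - 1 = 0.541571
IRR = 54.1571%

54.1571%


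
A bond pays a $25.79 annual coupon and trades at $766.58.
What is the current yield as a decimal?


Formula: Current yield = annual coupon / price
Substituting: CY = $25.79 / $766.58
CY = 0.033643

0.033643


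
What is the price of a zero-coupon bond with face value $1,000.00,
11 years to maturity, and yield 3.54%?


Formula: Price = FV / (1 + r)^n
Substituting: Price = $1,000.00 / (1 + 0.0354)^11
Discount factor: (1.0354)^11 = 1.466188
Price = $1,000.00 / 1.466188 = $682.04

$682.04


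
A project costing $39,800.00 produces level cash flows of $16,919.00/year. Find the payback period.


Formula: Payback = investment / annual cash flow
Substituting: Payback = $39,800.00 / $16,919.00
Payback = 2.3524 years

2.3524 years


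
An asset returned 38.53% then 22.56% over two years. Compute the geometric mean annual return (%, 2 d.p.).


Formula: Geometric mean = ((1+r1)*(1+r2))^(1/2) - 1
Product: (1 + 0.3853) * (1 + 0.2256) = 1.3853 * 1.2256 = 1.697824
Square root: 1.697824^0.5 = 1.303006
Geometric mean = 1.303006 - 1 = 0.303006
As percentage: 30.30%

30.30%


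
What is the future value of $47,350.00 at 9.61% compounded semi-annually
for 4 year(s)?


Formula: FV = P * (1 + r/m)^(m*t)
Period rate: r/m = 0.0961 / 2 = 0.04805
Total periods: m*t = 2 * 4 = 8
Growth factor: (1 + 0.04805)^8 = 1.455647
FV = $47,350.00 * 1.455647 = $68,924.88

$68,924.88


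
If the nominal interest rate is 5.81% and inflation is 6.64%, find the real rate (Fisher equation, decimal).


Formula: (1 + r_real) = (1 + r_nom) / (1 + inflation)
Substituting: (1 + r_real) = 1.0581 / 1.0664
(1 + r_real) = 0.992217
r_real = 0.992217 - 1 = -0.007783

-0.007783


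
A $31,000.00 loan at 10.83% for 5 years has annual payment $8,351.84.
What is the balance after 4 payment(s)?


Formula: Balance = PV*(1+r)^k - PMT*((1+r)^k - 1)/r
Growth: (1 + 0.1083)^4 = 1.508792
Accumulated factor: ((1+r)^k - 1)/r = 4.697986
Balance = $31,000.00 * 1.508792 - $8,351.84 * 4.697986
Balance = $7,535.72

$7,535.72


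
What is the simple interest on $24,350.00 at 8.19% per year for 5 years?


Formula: I = P * r * t
Substituting: I = $24,350.00 * 0.0819 * 5
Step: I = $24,350.00 * 0.4095
I = $9,971.33

$9,971.33


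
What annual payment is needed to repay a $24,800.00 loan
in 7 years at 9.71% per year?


Formula: PMT = PV * r / (1 - (1+r)^(-n))
Denominator: 1 - (1 + 0.0971)^(-7) = 0.477271
Numerator: $24,800.00 * 0.0971 = 2408.08
PMT = 2408.08 / 0.477271 = $5,045.52

$5,045.52


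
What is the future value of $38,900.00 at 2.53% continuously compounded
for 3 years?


Formula: FV = P * e^(r*t)
Exponent: r*t = 0.0253 * 3 = 0.0759
e^(0.0759) = 1.078855
FV = $38,900.00 * 1.078855 = $41,967.45

$41,967.45


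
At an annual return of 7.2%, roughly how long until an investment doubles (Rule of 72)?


Formula: Years ≈ 72 / r
Substituting: Years ≈ 72 / 7.2
Years ≈ 10.0

10.0 years


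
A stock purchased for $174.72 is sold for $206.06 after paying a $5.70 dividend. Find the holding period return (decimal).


Formula: HPR = (P1 - P0 + D) / P0
Gain: $206.06 - $174.72 + $5.70 = $37.04
HPR = $37.04 / $174.72 = 0.212

0.212


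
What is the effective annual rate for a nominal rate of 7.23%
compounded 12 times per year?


Formula: EAR = (1 + r/m)^m - 1
Period rate: r/m = 0.0723 / 12 = 0.006025
Compounding: (1 + 0.006025)^12 = 1.074745
EAR = 1.074745 - 1 = 0.074745

0.074745


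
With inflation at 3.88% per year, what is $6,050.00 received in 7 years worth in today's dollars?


Formula: Real value = nominal / (1 + inflation)^years
Price level: (1 + 0.0388)^7 = 1.30534
Real value = $6,050.00 / 1.30534 = $4,634.81

$4,634.81


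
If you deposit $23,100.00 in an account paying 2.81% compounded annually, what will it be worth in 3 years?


Formula: FV = P * (1 + r)^n
Substituting: FV = $23,100.00 * (1 + 0.0281)^3
Growth factor: (1.0281)^3 = 1.086691
FV = $23,100.00 * 1.086691 = $25,102.56

$25,102.56


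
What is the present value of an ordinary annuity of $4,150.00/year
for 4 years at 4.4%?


Formula: PV = PMT * (1 - (1+r)^(-n)) / r
Discount factor: (1 + 0.044)^(-4) = 0.841779
Bracket: 1 - 0.841779 = 0.158221
PV = $4,150.00 * 0.158221 / 0.044 = $14,923.13

$14,923.13


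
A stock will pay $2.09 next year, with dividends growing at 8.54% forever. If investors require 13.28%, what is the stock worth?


Formula: P = D1 / (r - g)
Spread: r - g = 0.1328 - 0.0854 = 0.0474
Substituting: P = $2.09 / 0.0474
P = $44.09

$44.09


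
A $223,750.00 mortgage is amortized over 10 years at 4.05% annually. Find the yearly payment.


Formula: PMT = PV * r / (1 - (1+r)^(-n))
Denominator: 1 - (1 + 0.0405)^(-10) = 0.327675
Numerator: $223,750.00 * 0.0405 = 9061.875
PMT = 9061.875 / 0.327675 = $27,655.06

$27,655.06


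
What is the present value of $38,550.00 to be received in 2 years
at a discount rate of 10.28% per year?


Formula: PV = FV / (1 + r)^n
Substituting: PV = $38,550.00 / (1 + 0.1028)^2
Discount factor: (1.1028)^2 = 1.216168
PV = $38,550.00 / 1.216168 = $31,697.93

$31,697.93


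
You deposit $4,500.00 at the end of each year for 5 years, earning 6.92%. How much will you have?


Formula: FV = PMT * ((1+r)^n - 1) / r
Growth factor: (1 + 0.0692)^5 = 1.397316
Numerator: 1.397316 - 1 = 0.397316
FV = $4,500.00 * 0.397316 / 0.0692 = $25,837.05

$25,837.05


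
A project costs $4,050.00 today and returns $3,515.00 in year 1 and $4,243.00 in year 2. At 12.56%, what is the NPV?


Formula: NPV = C0 + C1/(1+r) + C2/(1+r)^2
Discount C1: $3,515.00 / (1 + 0.1256) = $3,122.78
Discount C2: $4,243.00 / (1 + 0.1256)^2 = $3,348.92
NPV = -$4,050.00 + $3,122.78 + $3,348.92 = $2,421.70

$2,421.70


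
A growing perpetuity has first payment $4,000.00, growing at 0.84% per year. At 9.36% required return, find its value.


Formula: PV = C / (r - g)
Spread: r - g = 0.0936 - 0.0084 = 0.0852
Substituting: PV = $4,000.00 / 0.0852
PV = $46,948.36

$46,948.36


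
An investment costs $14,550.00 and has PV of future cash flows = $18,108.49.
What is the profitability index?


Formula: PI = PV(cash flows) / initial investment
Substituting: PI = $18,108.49 / $14,550.00
PI = 1.2446

1.2446


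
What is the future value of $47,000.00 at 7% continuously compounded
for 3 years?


Formula: FV = P * e^(r*t)
Exponent: r*t = 0.07 * 3 = 0.21
e^(0.21) = 1.233678
FV = $47,000.00 * 1.233678 = $57,982.87

$57,982.87


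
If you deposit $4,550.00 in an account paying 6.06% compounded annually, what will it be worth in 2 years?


Formula: FV = P * (1 + r)^n
Substituting: FV = $4,550.00 * (1 + 0.0606)^2
Growth factor: (1.0606)^2 = 1.124872
FV = $4,550.00 * 1.124872 = $5,118.17

$5,118.17


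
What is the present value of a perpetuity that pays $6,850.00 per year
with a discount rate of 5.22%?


Formula: PV = C / r
Substituting: PV = $6,850.00 / 0.0522
PV = $131,226.05

$131,226.05


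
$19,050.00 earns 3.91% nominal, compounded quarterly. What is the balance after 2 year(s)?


Formula: FV = P * (1 + r/m)^(m*t)
Period rate: r/m = 0.0391 / 4 = 0.009775
Total periods: m*t = 4 * 2 = 8
Growth factor: (1 + 0.009775)^8 = 1.080928
FV = $19,050.00 * 1.080928 = $20,591.69

$20,591.69


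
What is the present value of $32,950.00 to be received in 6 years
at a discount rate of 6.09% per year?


Formula: PV = FV / (1 + r)^n
Substituting: PV = $32,950.00 / (1 + 0.0609)^6
Discount factor: (1.0609)^6 = 1.425761
PV = $32,950.00 / 1.425761 = $23,110.47

$23,110.47


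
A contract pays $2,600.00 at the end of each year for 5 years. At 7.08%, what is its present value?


Formula: PV = PMT * (1 - (1+r)^(-n)) / r
Discount factor: (1 + 0.0708)^(-5) = 0.710327
Bracket: 1 - 0.710327 = 0.289673
PV = $2,600.00 * 0.289673 / 0.0708 = $10,637.72

$10,637.72


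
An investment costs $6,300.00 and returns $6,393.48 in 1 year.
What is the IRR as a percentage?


Formula: IRR = C1/C0 - 1
Substituting: IRR = $6,393.48 / $6,300.00 - 1
Ratio: 1.014838 - 1 = 0.014838
IRR = 1.4838%

1.4838%


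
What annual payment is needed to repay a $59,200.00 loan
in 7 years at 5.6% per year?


Formula: PMT = PV * r / (1 - (1+r)^(-n))
Denominator: 1 - (1 + 0.056)^(-7) = 0.317107
Numerator: $59,200.00 * 0.056 = 3315.2
PMT = 3315.2 / 0.317107 = $10,454.51

$10,454.51


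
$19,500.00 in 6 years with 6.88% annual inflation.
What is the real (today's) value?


Formula: Real value = nominal / (1 + inflation)^years
Price level: (1 + 0.0688)^6 = 1.49066
Real value = $19,500.00 / 1.49066 = $13,081.45

$13,081.45


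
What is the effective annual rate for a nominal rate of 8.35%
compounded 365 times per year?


Formula: EAR = (1 + r/m)^m - 1
Period rate: r/m = 0.0835 / 365 = 0.000229
Compounding: (1 + 0.000229)^365 = 1.087075
EAR = 1.087075 - 1 = 0.087075

0.087075


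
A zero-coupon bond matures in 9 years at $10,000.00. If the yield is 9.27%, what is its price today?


Formula: Price = FV / (1 + r)^n
Substituting: Price = $10,000.00 / (1 + 0.0927)^9
Discount factor: (1.0927)^9 = 2.220795
Price = $10,000.00 / 2.220795 = $4,502.89

$4,502.89


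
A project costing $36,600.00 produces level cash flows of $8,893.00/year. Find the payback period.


Formula: Payback = investment / annual cash flow
Substituting: Payback = $36,600.00 / $8,893.00
Payback = 4.1156 years

4.1156 years


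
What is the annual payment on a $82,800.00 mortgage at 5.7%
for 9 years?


Formula: PMT = PV * r / (1 - (1+r)^(-n))
Denominator: 1 - (1 + 0.057)^(-9) = 0.392809
Numerator: $82,800.00 * 0.057 = 4719.6
PMT = 4719.6 / 0.392809 = $12,014.99

$12,014.99


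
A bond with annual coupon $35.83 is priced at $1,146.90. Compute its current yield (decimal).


Formula: Current yield = annual coupon / price
Substituting: CY = $35.83 / $1,146.90
CY = 0.031241

0.031241


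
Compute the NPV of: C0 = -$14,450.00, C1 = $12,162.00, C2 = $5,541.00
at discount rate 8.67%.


Formula: NPV = C0 + C1/(1+r) + C2/(1+r)^2
Discount C1: $12,162.00 / (1 + 0.0867) = $11,191.68
Discount C2: $5,541.00 / (1 + 0.0867)^2 = $4,692.12
NPV = -$14,450.00 + $11,191.68 + $4,692.12 = $1,433.80

$1,433.80


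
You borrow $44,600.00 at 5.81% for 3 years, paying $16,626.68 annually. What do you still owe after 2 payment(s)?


Formula: Balance = PV*(1+r)^k - PMT*((1+r)^k - 1)/r
Growth: (1 + 0.0581)^2 = 1.119576
Accumulated factor: ((1+r)^k - 1)/r = 2.0581
Balance = $44,600.00 * 1.119576 - $16,626.68 * 2.0581
Balance = $15,713.70

$15,713.70


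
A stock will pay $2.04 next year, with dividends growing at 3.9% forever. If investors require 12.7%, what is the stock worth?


Formula: P = D1 / (r - g)
Spread: r - g = 0.127 - 0.039 = 0.088
Substituting: P = $2.04 / 0.088
P = $23.18

$23.18


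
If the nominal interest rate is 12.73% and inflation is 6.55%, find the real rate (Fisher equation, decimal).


Formula: (1 + r_real) = (1 + r_nom) / (1 + inflation)
Substituting: (1 + r_real) = 1.1273 / 1.0655
(1 + r_real) = 1.058001
r_real = 1.058001 - 1 = 0.058001

0.058001


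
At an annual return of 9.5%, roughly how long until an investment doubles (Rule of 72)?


Formula: Years ≈ 72 / r
Substituting: Years ≈ 72 / 9.5
Years ≈ 7.6

7.6 years


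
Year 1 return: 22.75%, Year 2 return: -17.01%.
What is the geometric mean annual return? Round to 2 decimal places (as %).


Formula: Geometric mean = ((1+r1)*(1+r2))^(1/2) - 1
Product: (1 + 0.2275) * (1 + -0.1701) = 1.2275 * 0.8299 = 1.018702
Square root: 1.018702^0.5 = 1.009308
Geometric mean = 1.009308 - 1 = 0.009308
As percentage: 0.93%

0.93%


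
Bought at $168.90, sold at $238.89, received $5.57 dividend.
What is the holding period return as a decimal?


Formula: HPR = (P1 - P0 + D) / P0
Gain: $238.89 - $168.90 + $5.57 = $75.56
HPR = $75.56 / $168.90 = 0.4474

0.4474


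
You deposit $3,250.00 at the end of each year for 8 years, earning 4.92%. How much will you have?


Formula: FV = PMT * ((1+r)^n - 1) / r
Growth factor: (1 + 0.0492)^8 = 1.468474
Numerator: 1.468474 - 1 = 0.468474
FV = $3,250.00 * 0.468474 / 0.0492 = $30,945.94

$30,945.94


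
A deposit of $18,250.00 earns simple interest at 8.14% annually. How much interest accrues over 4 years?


Formula: I = P * r * t
Substituting: I = $18,250.00 * 0.0814 * 4
Step: I = $18,250.00 * 0.3256
I = $5,942.20

$5,942.20


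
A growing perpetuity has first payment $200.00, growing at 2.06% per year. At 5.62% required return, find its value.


Formula: PV = C / (r - g)
Spread: r - g = 0.0562 - 0.0206 = 0.0356
Substituting: PV = $200.00 / 0.0356
PV = $5,617.98

$5,617.98


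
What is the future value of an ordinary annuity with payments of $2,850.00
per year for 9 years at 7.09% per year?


Formula: FV = PMT * ((1+r)^n - 1) / r
Growth factor: (1 + 0.0709)^9 = 1.852423
Numerator: 1.852423 - 1 = 0.852423
FV = $2,850.00 * 0.852423 / 0.0709 = $34,265.26

$34,265.26


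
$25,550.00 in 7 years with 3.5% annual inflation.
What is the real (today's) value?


Formula: Real value = nominal / (1 + inflation)^years
Price level: (1 + 0.035)^7 = 1.272279
Real value = $25,550.00 / 1.272279 = $20,082.07

$20,082.07


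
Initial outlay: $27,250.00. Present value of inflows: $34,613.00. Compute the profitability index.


Formula: PI = PV(cash flows) / initial investment
Substituting: PI = $34,613.00 / $27,250.00
PI = 1.2702

1.2702


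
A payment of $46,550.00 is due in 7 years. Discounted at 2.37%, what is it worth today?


Formula: PV = FV / (1 + r)^n
Substituting: PV = $46,550.00 / (1 + 0.0237)^7
Discount factor: (1.0237)^7 = 1.178173
PV = $46,550.00 / 1.178173 = $39,510.34

$39,510.34


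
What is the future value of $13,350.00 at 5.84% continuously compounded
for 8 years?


Formula: FV = P * e^(r*t)
Exponent: r*t = 0.0584 * 8 = 0.4672
e^(0.4672) = 1.59552
FV = $13,350.00 * 1.59552 = $21,300.20

$21,300.20


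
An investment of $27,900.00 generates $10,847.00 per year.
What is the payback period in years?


Formula: Payback = investment / annual cash flow
Substituting: Payback = $27,900.00 / $10,847.00
Payback = 2.5721 years

2.5721 years


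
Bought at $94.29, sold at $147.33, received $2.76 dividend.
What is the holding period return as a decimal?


Formula: HPR = (P1 - P0 + D) / P0
Gain: $147.33 - $94.29 + $2.76 = $55.80
HPR = $55.80 / $94.29 = 0.5918

0.5918


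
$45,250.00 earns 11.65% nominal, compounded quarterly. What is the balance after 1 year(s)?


Formula: FV = P * (1 + r/m)^(m*t)
Period rate: r/m = 0.1165 / 4 = 0.029125
Total periods: m*t = 4 * 1 = 4
Growth factor: (1 + 0.029125)^4 = 1.121689
FV = $45,250.00 * 1.121689 = $50,756.43

$50,756.43


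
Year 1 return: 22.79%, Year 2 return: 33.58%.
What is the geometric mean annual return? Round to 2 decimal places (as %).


Formula: Geometric mean = ((1+r1)*(1+r2))^(1/2) - 1
Product: (1 + 0.2279) * (1 + 0.3358) = 1.2279 * 1.3358 = 1.640229
Square root: 1.640229^0.5 = 1.280714
Geometric mean = 1.280714 - 1 = 0.280714
As percentage: 28.07%

28.07%


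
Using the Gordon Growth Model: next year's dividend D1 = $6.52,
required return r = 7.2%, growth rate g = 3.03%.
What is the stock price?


Formula: P = D1 / (r - g)
Spread: r - g = 0.072 - 0.0303 = 0.0417
Substituting: P = $6.52 / 0.0417
P = $156.35

$156.35


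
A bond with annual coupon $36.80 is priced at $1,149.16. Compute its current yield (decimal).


Formula: Current yield = annual coupon / price
Substituting: CY = $36.80 / $1,149.16
CY = 0.032023

0.032023


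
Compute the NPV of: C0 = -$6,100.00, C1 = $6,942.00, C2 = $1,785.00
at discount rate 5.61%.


Formula: NPV = C0 + C1/(1+r) + C2/(1+r)^2
Discount C1: $6,942.00 / (1 + 0.0561) = $6,573.24
Discount C2: $1,785.00 / (1 + 0.0561)^2 = $1,600.40
NPV = -$6,100.00 + $6,573.24 + $1,600.40 = $2,073.64

$2,073.64


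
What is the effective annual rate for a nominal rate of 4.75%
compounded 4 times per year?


Formula: EAR = (1 + r/m)^m - 1
Period rate: r/m = 0.0475 / 4 = 0.011875
Compounding: (1 + 0.011875)^4 = 1.048353
EAR = 1.048353 - 1 = 0.048353

0.048353


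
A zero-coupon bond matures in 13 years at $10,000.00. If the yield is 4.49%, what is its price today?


Formula: Price = FV / (1 + r)^n
Substituting: Price = $10,000.00 / (1 + 0.0449)^13
Discount factor: (1.0449)^13 = 1.769993
Price = $10,000.00 / 1.769993 = $5,649.74

$5,649.74


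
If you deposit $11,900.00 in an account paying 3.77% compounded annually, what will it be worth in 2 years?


Formula: FV = P * (1 + r)^n
Substituting: FV = $11,900.00 * (1 + 0.0377)^2
Growth factor: (1.0377)^2 = 1.076821
FV = $11,900.00 * 1.076821 = $12,814.17

$12,814.17


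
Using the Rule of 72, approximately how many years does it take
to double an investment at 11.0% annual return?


Formula: Years ≈ 72 / r
Substituting: Years ≈ 72 / 11.0
Years ≈ 6.5

6.5 years


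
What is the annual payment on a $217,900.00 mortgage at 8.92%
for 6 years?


Formula: PMT = PV * r / (1 - (1+r)^(-n))
Denominator: 1 - (1 + 0.0892)^(-6) = 0.4011
Numerator: $217,900.00 * 0.0892 = 19436.68
PMT = 19436.68 / 0.4011 = $48,458.42

$48,458.42


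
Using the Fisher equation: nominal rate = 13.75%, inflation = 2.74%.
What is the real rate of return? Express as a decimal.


Formula: (1 + r_real) = (1 + r_nom) / (1 + inflation)
Substituting: (1 + r_real) = 1.1375 / 1.0274
(1 + r_real) = 1.107164
r_real = 1.107164 - 1 = 0.107164

0.107164


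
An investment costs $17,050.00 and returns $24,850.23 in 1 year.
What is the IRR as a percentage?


Formula: IRR = C1/C0 - 1
Substituting: IRR = $24,850.23 / $17,050.00 - 1
Ratio: 1.457491 - 1 = 0.457491
IRR = 45.7491%

45.7491%


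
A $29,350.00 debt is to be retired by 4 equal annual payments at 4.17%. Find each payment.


Formula: PMT = PV * r / (1 - (1+r)^(-n))
Denominator: 1 - (1 + 0.0417)^(-4) = 0.150762
Numerator: $29,350.00 * 0.0417 = 1223.895
PMT = 1223.895 / 0.150762 = $8,118.05

$8,118.05


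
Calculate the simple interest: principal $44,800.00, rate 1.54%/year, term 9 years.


Formula: I = P * r * t
Substituting: I = $44,800.00 * 0.0154 * 9
Step: I = $44,800.00 * 0.1386
I = $6,209.28

$6,209.28


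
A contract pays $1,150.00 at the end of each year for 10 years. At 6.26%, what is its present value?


Formula: PV = PMT * (1 - (1+r)^(-n)) / r
Discount factor: (1 + 0.0626)^(-10) = 0.544881
Bracket: 1 - 0.544881 = 0.455119
PV = $1,150.00 * 0.455119 / 0.0626 = $8,360.81

$8,360.81


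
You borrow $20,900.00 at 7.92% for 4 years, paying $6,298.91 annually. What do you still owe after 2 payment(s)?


Formula: Balance = PV*(1+r)^k - PMT*((1+r)^k - 1)/r
Growth: (1 + 0.0792)^2 = 1.164673
Accumulated factor: ((1+r)^k - 1)/r = 2.0792
Balance = $20,900.00 * 1.164673 - $6,298.91 * 2.0792
Balance = $11,244.96

$11,244.96


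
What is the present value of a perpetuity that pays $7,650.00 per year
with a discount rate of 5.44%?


Formula: PV = C / r
Substituting: PV = $7,650.00 / 0.0544
PV = $140,625.00

$140,625.00


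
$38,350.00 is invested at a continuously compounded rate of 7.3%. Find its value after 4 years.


Formula: FV = P * e^(r*t)
Exponent: r*t = 0.073 * 4 = 0.292
e^(0.292) = 1.339103
FV = $38,350.00 * 1.339103 = $51,354.60

$51,354.60


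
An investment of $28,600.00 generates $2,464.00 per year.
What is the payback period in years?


Formula: Payback = investment / annual cash flow
Substituting: Payback = $28,600.00 / $2,464.00
Payback = 11.6071 years

11.6071 years


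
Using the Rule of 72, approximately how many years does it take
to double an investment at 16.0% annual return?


Formula: Years ≈ 72 / r
Substituting: Years ≈ 72 / 16.0
Years ≈ 4.5

4.5 years


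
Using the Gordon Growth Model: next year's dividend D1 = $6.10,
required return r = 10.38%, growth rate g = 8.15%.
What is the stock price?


Formula: P = D1 / (r - g)
Spread: r - g = 0.1038 - 0.0815 = 0.0223
Substituting: P = $6.10 / 0.0223
P = $273.54

$273.54


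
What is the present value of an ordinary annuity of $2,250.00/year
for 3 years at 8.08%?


Formula: PV = PMT * (1 - (1+r)^(-n)) / r
Discount factor: (1 + 0.0808)^(-3) = 0.792071
Bracket: 1 - 0.792071 = 0.207929
PV = $2,250.00 * 0.207929 / 0.0808 = $5,790.11

$5,790.11


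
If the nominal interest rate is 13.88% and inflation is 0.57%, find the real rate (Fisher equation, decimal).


Formula: (1 + r_real) = (1 + r_nom) / (1 + inflation)
Substituting: (1 + r_real) = 1.1388 / 1.0057
(1 + r_real) = 1.132346
r_real = 1.132346 - 1 = 0.132346

0.132346


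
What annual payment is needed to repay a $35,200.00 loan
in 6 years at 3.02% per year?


Formula: PMT = PV * r / (1 - (1+r)^(-n))
Denominator: 1 - (1 + 0.0302)^(-6) = 0.163491
Numerator: $35,200.00 * 0.0302 = 1063.04
PMT = 1063.04 / 0.163491 = $6,502.14

$6,502.14


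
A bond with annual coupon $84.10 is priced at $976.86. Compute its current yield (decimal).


Formula: Current yield = annual coupon / price
Substituting: CY = $84.10 / $976.86
CY = 0.086092

0.086092


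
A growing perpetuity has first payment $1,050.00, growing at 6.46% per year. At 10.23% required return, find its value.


Formula: PV = C / (r - g)
Spread: r - g = 0.1023 - 0.0646 = 0.0377
Substituting: PV = $1,050.00 / 0.0377
PV = $27,851.46

$27,851.46


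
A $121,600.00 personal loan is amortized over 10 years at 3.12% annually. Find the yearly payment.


Formula: PMT = PV * r / (1 - (1+r)^(-n))
Denominator: 1 - (1 + 0.0312)^(-10) = 0.26452
Numerator: $121,600.00 * 0.0312 = 3793.92
PMT = 3793.92 / 0.26452 = $14,342.67

$14,342.67


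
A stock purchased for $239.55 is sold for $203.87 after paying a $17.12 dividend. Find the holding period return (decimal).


Formula: HPR = (P1 - P0 + D) / P0
Gain: $203.87 - $239.55 + $17.12 = -$18.56
HPR = -$18.56 / $239.55 = -0.0775

-0.0775


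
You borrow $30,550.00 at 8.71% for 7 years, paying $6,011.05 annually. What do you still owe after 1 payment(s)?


Formula: Balance = PV*(1+r)^k - PMT*((1+r)^k - 1)/r
Growth: (1 + 0.0871)^1 = 1.0871
Accumulated factor: ((1+r)^k - 1)/r = 1.0
Balance = $30,550.00 * 1.0871 - $6,011.05 * 1.0
Balance = $27,199.86

$27,199.86


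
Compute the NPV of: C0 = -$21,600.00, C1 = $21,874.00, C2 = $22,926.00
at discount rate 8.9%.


Formula: NPV = C0 + C1/(1+r) + C2/(1+r)^2
Discount C1: $21,874.00 / (1 + 0.089) = $20,086.32
Discount C2: $22,926.00 / (1 + 0.089)^2 = $19,331.81
NPV = -$21,600.00 + $20,086.32 + $19,331.81 = $17,818.13

$17,818.13


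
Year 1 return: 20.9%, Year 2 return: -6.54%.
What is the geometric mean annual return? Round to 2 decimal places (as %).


Formula: Geometric mean = ((1+r1)*(1+r2))^(1/2) - 1
Product: (1 + 0.209) * (1 + -0.0654) = 1.209 * 0.9346 = 1.129931
Square root: 1.129931^0.5 = 1.062982
Geometric mean = 1.062982 - 1 = 0.062982
As percentage: 6.30%

6.30%


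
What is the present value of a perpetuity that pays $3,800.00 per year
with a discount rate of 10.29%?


Formula: PV = C / r
Substituting: PV = $3,800.00 / 0.1029
PV = $36,929.06

$36,929.06


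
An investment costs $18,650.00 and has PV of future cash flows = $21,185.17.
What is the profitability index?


Formula: PI = PV(cash flows) / initial investment
Substituting: PI = $21,185.17 / $18,650.00
PI = 1.1359

1.1359


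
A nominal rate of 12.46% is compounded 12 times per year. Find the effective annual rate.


Formula: EAR = (1 + r/m)^m - 1
Period rate: r/m = 0.1246 / 12 = 0.010383
Compounding: (1 + 0.010383)^12 = 1.131968
EAR = 1.131968 - 1 = 0.131968

0.131968


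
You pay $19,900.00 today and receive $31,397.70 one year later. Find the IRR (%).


Formula: IRR = C1/C0 - 1
Substituting: IRR = $31,397.70 / $19,900.00 - 1
Ratio: 1.577774 - 1 = 0.577774
IRR = 57.7774%

57.7774%


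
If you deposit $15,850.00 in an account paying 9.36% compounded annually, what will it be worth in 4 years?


Formula: FV = P * (1 + r)^n
Substituting: FV = $15,850.00 * (1 + 0.0936)^4
Growth factor: (1.0936)^4 = 1.430323
FV = $15,850.00 * 1.430323 = $22,670.61

$22,670.61


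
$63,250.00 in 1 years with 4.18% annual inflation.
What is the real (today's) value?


Formula: Real value = nominal / (1 + inflation)^years
Price level: (1 + 0.0418)^1 = 1.0418
Real value = $63,250.00 / 1.0418 = $60,712.23

$60,712.23


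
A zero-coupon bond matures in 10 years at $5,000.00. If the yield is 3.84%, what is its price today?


Formula: Price = FV / (1 + r)^n
Substituting: Price = $5,000.00 / (1 + 0.0384)^10
Discount factor: (1.0384)^10 = 1.457628
Price = $5,000.00 / 1.457628 = $3,430.23

$3,430.23


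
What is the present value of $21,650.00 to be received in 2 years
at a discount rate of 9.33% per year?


Formula: PV = FV / (1 + r)^n
Substituting: PV = $21,650.00 / (1 + 0.0933)^2
Discount factor: (1.0933)^2 = 1.195305
PV = $21,650.00 / 1.195305 = $18,112.53

$18,112.53


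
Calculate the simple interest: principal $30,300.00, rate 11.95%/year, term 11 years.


Formula: I = P * r * t
Substituting: I = $30,300.00 * 0.1195 * 11
Step: I = $30,300.00 * 1.3145
I = $39,829.35

$39,829.35


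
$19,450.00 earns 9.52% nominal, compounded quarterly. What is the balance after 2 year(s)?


Formula: FV = P * (1 + r/m)^(m*t)
Period rate: r/m = 0.0952 / 4 = 0.0238
Total periods: m*t = 4 * 2 = 8
Growth factor: (1 + 0.0238)^8 = 1.207038
FV = $19,450.00 * 1.207038 = $23,476.89

$23,476.89


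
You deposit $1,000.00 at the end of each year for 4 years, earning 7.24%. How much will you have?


Formula: FV = PMT * ((1+r)^n - 1) / r
Growth factor: (1 + 0.0724)^4 = 1.322596
Numerator: 1.322596 - 1 = 0.322596
FV = $1,000.00 * 0.322596 / 0.0724 = $4,455.75

$4,455.75


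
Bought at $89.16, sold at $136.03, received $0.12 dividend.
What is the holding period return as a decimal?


Formula: HPR = (P1 - P0 + D) / P0
Gain: $136.03 - $89.16 + $0.12 = $46.99
HPR = $46.99 / $89.16 = 0.527

0.527


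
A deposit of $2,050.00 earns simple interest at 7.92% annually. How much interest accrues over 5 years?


Formula: I = P * r * t
Substituting: I = $2,050.00 * 0.0792 * 5
Step: I = $2,050.00 * 0.396
I = $811.80

$811.80


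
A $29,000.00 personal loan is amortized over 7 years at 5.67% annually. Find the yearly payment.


Formula: PMT = PV * r / (1 - (1+r)^(-n))
Denominator: 1 - (1 + 0.0567)^(-7) = 0.320267
Numerator: $29,000.00 * 0.0567 = 1644.3
PMT = 1644.3 / 0.320267 = $5,134.15

$5,134.15


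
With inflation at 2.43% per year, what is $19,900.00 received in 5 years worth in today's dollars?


Formula: Real value = nominal / (1 + inflation)^years
Price level: (1 + 0.0243)^5 = 1.12755
Real value = $19,900.00 / 1.12755 = $17,648.88

$17,648.88


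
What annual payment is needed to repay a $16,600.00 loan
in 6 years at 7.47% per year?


Formula: PMT = PV * r / (1 - (1+r)^(-n))
Denominator: 1 - (1 + 0.0747)^(-6) = 0.350952
Numerator: $16,600.00 * 0.0747 = 1240.02
PMT = 1240.02 / 0.350952 = $3,533.30

$3,533.30


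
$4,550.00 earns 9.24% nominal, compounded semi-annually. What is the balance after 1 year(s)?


Formula: FV = P * (1 + r/m)^(m*t)
Period rate: r/m = 0.0924 / 2 = 0.0462
Total periods: m*t = 2 * 1 = 2
Growth factor: (1 + 0.0462)^2 = 1.094534
FV = $4,550.00 * 1.094534 = $4,980.13

$4,980.13


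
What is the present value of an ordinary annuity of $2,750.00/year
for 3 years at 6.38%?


Formula: PV = PMT * (1 - (1+r)^(-n)) / r
Discount factor: (1 + 0.0638)^(-3) = 0.830654
Bracket: 1 - 0.830654 = 0.169346
PV = $2,750.00 * 0.169346 / 0.0638 = $7,299.41

$7,299.41


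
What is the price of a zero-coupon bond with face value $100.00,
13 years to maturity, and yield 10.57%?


Formula: Price = FV / (1 + r)^n
Substituting: Price = $100.00 / (1 + 0.1057)^13
Discount factor: (1.1057)^13 = 3.692198
Price = $100.00 / 3.692198 = $27.08

$27.08


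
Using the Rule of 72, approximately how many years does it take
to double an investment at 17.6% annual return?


Formula: Years ≈ 72 / r
Substituting: Years ≈ 72 / 17.6
Years ≈ 4.1

4.1 years


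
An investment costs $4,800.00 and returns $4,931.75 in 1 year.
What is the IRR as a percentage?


Formula: IRR = C1/C0 - 1
Substituting: IRR = $4,931.75 / $4,800.00 - 1
Ratio: 1.027448 - 1 = 0.027448
IRR = 2.7448%

2.7448%


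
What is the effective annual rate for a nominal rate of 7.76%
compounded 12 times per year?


Formula: EAR = (1 + r/m)^m - 1
Period rate: r/m = 0.0776 / 12 = 0.006467
Compounding: (1 + 0.006467)^12 = 1.08042
EAR = 1.08042 - 1 = 0.08042

0.08042


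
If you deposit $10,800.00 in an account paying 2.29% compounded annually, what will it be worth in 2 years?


Formula: FV = P * (1 + r)^n
Substituting: FV = $10,800.00 * (1 + 0.0229)^2
Growth factor: (1.0229)^2 = 1.046324
FV = $10,800.00 * 1.046324 = $11,300.30

$11,300.30


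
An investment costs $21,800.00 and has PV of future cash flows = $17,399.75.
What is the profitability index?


Formula: PI = PV(cash flows) / initial investment
Substituting: PI = $17,399.75 / $21,800.00
PI = 0.7982

0.7982


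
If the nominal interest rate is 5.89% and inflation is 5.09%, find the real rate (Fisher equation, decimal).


Formula: (1 + r_real) = (1 + r_nom) / (1 + inflation)
Substituting: (1 + r_real) = 1.0589 / 1.0509
(1 + r_real) = 1.007613
r_real = 1.007613 - 1 = 0.007613

0.007613


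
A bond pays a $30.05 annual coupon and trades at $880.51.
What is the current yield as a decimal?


Formula: Current yield = annual coupon / price
Substituting: CY = $30.05 / $880.51
CY = 0.034128

0.034128


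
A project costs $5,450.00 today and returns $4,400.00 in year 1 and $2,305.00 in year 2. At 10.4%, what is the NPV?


Formula: NPV = C0 + C1/(1+r) + C2/(1+r)^2
Discount C1: $4,400.00 / (1 + 0.104) = $3,985.51
Discount C2: $2,305.00 / (1 + 0.104)^2 = $1,891.18
NPV = -$5,450.00 + $3,985.51 + $1,891.18 = $426.69

$426.69


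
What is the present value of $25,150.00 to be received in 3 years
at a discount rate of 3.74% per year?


Formula: PV = FV / (1 + r)^n
Substituting: PV = $25,150.00 / (1 + 0.0374)^3
Discount factor: (1.0374)^3 = 1.116449
PV = $25,150.00 / 1.116449 = $22,526.79

$22,526.79


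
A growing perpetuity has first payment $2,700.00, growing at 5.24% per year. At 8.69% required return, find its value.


Formula: PV = C / (r - g)
Spread: r - g = 0.0869 - 0.0524 = 0.0345
Substituting: PV = $2,700.00 / 0.0345
PV = $78,260.87

$78,260.87


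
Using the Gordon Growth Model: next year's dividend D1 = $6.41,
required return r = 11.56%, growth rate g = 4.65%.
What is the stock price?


Formula: P = D1 / (r - g)
Spread: r - g = 0.1156 - 0.0465 = 0.0691
Substituting: P = $6.41 / 0.0691
P = $92.76

$92.76


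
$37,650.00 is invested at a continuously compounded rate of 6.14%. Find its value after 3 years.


Formula: FV = P * e^(r*t)
Exponent: r*t = 0.0614 * 3 = 0.1842
e^(0.1842) = 1.202256
FV = $37,650.00 * 1.202256 = $45,264.95

$45,264.95


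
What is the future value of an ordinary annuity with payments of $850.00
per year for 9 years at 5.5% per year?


Formula: FV = PMT * ((1+r)^n - 1) / r
Growth factor: (1 + 0.055)^9 = 1.619094
Numerator: 1.619094 - 1 = 0.619094
FV = $850.00 * 0.619094 / 0.055 = $9,567.82

$9,567.82


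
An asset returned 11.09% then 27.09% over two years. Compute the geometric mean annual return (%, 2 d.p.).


Formula: Geometric mean = ((1+r1)*(1+r2))^(1/2) - 1
Product: (1 + 0.1109) * (1 + 0.2709) = 1.1109 * 1.2709 = 1.411843
Square root: 1.411843^0.5 = 1.18821
Geometric mean = 1.18821 - 1 = 0.18821
As percentage: 18.82%

18.82%


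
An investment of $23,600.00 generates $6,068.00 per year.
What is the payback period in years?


Formula: Payback = investment / annual cash flow
Substituting: Payback = $23,600.00 / $6,068.00
Payback = 3.8893 years

3.8893 years


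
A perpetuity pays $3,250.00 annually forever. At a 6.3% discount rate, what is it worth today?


Formula: PV = C / r
Substituting: PV = $3,250.00 / 0.063
PV = $51,587.30

$51,587.30


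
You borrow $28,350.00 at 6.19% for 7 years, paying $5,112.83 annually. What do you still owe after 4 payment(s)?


Formula: Balance = PV*(1+r)^k - PMT*((1+r)^k - 1)/r
Growth: (1 + 0.0619)^4 = 1.271553
Accumulated factor: ((1+r)^k - 1)/r = 4.386964
Balance = $28,350.00 * 1.271553 - $5,112.83 * 4.386964
Balance = $13,618.73

$13,618.73


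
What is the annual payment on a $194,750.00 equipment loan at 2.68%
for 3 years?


Formula: PMT = PV * r / (1 - (1+r)^(-n))
Denominator: 1 - (1 + 0.0268)^(-3) = 0.076276
Numerator: $194,750.00 * 0.0268 = 5219.3
PMT = 5219.3 / 0.076276 = $68,426.87

$68,426.87


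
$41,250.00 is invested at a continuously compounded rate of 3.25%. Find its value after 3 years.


Formula: FV = P * e^(r*t)
Exponent: r*t = 0.0325 * 3 = 0.0975
e^(0.0975) = 1.102411
FV = $41,250.00 * 1.102411 = $45,474.47

$45,474.47


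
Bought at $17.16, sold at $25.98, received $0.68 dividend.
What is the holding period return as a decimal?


Formula: HPR = (P1 - P0 + D) / P0
Gain: $25.98 - $17.16 + $0.68 = $9.50
HPR = $9.50 / $17.16 = 0.5536

0.5536
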